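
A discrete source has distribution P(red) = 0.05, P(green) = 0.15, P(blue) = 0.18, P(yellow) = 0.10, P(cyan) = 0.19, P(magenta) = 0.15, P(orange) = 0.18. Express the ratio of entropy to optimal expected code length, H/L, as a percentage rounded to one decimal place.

97.7%

Entropy H = −Σ p log₂ p ≈ 2.7152 bits.
Huffman merges: 1/20+1/10→3/20; 3/20+3/20→3/10; 3/20+9/50→33/100; 9/50+19/100→37/100; 3/10+33/100→63/100; 37/100+63/100→1. L = 139/50 ≈ 2.7800.
Efficiency = H/L = 2.7152/2.7800 = 97.7%.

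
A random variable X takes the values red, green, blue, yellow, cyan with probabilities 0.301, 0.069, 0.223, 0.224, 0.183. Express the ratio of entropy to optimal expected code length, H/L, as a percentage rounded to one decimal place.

97.8%

Entropy H = −Σ p log₂ p ≈ 2.2022 bits.
Huffman merges: 69/1000+183/1000→63/250; 223/1000+28/125→447/1000; 63/250+301/1000→553/1000; 447/1000+553/1000→1. L = 563/250 ≈ 2.2520.
Efficiency = H/L = 2.2022/2.2520 = 97.8%.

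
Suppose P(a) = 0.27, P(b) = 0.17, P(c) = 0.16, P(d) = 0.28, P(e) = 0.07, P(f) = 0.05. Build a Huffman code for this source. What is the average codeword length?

Repeatedly combine the two least-probable nodes; the expected code length is the sum of the merged weights.
merge 1/20 + 7/100 → 3/25
merge 3/25 + 4/25 → 7/25
merge 17/100 + 27/100 → 11/25
merge 7/25 + 7/25 → 14/25
merge 11/25 + 14/25 → 1
L = 3/25 + 7/25 + 11/25 + 14/25 + 1 = 12/5 = 2.4 bits/symbol.

2.4 bits/symbol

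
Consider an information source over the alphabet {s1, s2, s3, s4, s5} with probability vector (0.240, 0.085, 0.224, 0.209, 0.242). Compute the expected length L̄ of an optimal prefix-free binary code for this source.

2.294 bits/symbol

Repeatedly combine the two least-probable nodes; the expected code length is the sum of the merged weights.
merge 17/200 + 209/1000 → 147/500
merge 28/125 + 6/25 → 58/125
merge 121/500 + 147/500 → 67/125
merge 58/125 + 67/125 → 1
L = 147/500 + 58/125 + 67/125 + 1 = 1147/500 = 2.294 bits/symbol.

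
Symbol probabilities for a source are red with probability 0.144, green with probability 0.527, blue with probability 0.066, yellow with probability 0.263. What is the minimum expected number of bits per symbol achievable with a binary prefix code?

1.683 bits/symbol

Repeatedly combine the two least-probable nodes; the expected code length is the sum of the merged weights.
merge 33/500 + 18/125 → 21/100
merge 21/100 + 263/1000 → 473/1000
merge 473/1000 + 527/1000 → 1
L = 21/100 + 473/1000 + 1 = 1683/1000 = 1.683 bits/symbol.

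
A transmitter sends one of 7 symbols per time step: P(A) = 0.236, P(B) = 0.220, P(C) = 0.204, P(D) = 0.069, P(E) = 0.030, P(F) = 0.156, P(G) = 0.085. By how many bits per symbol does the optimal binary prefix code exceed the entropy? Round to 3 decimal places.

0.045 bits

Entropy H = −Σ p log₂ p ≈ 2.5784 bits.
Huffman merges: 3/100+69/1000→99/1000; 17/200+99/1000→23/125; 39/250+23/125→17/50; 51/250+11/50→53/125; 59/250+17/50→72/125; 53/125+72/125→1. L = 2623/1000 ≈ 2.6230.
L − H = 2.6230 − 2.5784 = 0.045 bits.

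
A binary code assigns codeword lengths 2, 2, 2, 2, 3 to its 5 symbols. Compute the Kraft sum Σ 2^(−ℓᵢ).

With common denominator 2^3 = 8: Σ 2^(−ℓᵢ) = 2/8 + 2/8 + 2/8 + 2/8 + 1/8 = 9/8 = 1.125.

1.125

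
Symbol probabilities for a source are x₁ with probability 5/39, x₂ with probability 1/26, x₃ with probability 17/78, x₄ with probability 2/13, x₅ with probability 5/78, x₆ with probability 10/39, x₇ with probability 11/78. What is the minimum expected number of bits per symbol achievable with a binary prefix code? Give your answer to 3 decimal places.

Repeatedly combine the two least-probable nodes; the expected code length is the sum of the merged weights.
merge 1/26 + 5/78 → 4/39
merge 4/39 + 5/39 → 3/13
merge 11/78 + 2/13 → 23/78
merge 17/78 + 3/13 → 35/78
merge 10/39 + 23/78 → 43/78
merge 35/78 + 43/78 → 1
L = 4/39 + 3/13 + 23/78 + 35/78 + 43/78 + 1 = 205/78 ≈ 2.628 bits/symbol.

2.628 bits/symbol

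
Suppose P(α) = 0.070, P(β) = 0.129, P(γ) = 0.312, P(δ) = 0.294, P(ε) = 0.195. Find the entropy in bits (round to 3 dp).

2.153 bits

H = −Σ pᵢ log₂ pᵢ.
−0.070·log₂(0.070) = 0.2686
−0.129·log₂(0.129) = 0.3811
−0.312·log₂(0.312) = 0.5243
−0.294·log₂(0.294) = 0.5192
−0.195·log₂(0.195) = 0.4599
Sum ≈ 2.1531 → 2.153 bits.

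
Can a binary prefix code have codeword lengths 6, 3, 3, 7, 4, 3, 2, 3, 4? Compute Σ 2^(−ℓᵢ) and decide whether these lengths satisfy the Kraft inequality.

With common denominator 2^7 = 128: Σ 2^(−ℓᵢ) = 2/128 + 16/128 + 16/128 + 1/128 + 8/128 + 16/128 + 32/128 + 16/128 + 8/128 = 115/128 = 0.8984375.
Kraft's inequality requires Σ ≤ 1; here Σ = 0.8984375 ≤ 1, so such a prefix code exists.

0.8984375; yes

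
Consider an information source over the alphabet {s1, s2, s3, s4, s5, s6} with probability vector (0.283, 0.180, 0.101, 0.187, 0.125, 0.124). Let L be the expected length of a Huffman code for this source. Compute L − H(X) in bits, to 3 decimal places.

Entropy H = −Σ p log₂ p ≈ 2.4955 bits.
Huffman merges: 101/1000+31/250→9/40; 1/8+9/50→61/200; 187/1000+9/40→103/250; 283/1000+61/200→147/250; 103/250+147/250→1. L = 253/100 ≈ 2.5300.
L − H = 2.5300 − 2.4955 = 0.034 bits.

0.034 bits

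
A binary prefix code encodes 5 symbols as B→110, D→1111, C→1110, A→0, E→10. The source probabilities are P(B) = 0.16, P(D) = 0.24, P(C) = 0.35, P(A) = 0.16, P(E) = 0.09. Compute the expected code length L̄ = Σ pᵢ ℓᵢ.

3.18 bits/symbol

L̄ = Σ pᵢ·ℓᵢ = 0.16·3 + 0.24·4 + 0.35·4 + 0.16·1 + 0.09·2 = 3.18 bits/symbol.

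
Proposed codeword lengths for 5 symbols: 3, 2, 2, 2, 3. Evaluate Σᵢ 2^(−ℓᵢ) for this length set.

With common denominator 2^3 = 8: Σ 2^(−ℓᵢ) = 1/8 + 2/8 + 2/8 + 2/8 + 1/8 = 8/8 = 1.

1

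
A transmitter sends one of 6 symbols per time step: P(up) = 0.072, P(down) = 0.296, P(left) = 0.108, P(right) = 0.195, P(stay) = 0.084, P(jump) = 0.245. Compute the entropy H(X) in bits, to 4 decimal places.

H = −Σ pᵢ log₂ pᵢ.
−0.072·log₂(0.072) = 0.2733
−0.296·log₂(0.296) = 0.5199
−0.108·log₂(0.108) = 0.3468
−0.195·log₂(0.195) = 0.4599
−0.084·log₂(0.084) = 0.3002
−0.245·log₂(0.245) = 0.4971
Sum ≈ 2.3972 → 2.3972 bits.

2.3972 bits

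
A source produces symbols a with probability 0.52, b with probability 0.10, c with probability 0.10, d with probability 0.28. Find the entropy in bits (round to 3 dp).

1.669 bits

H = −Σ pᵢ log₂ pᵢ.
−0.52·log₂(0.52) = 0.4906
−0.10·log₂(0.10) = 0.3322
−0.10·log₂(0.10) = 0.3322
−0.28·log₂(0.28) = 0.5142
Sum ≈ 1.6692 → 1.669 bits.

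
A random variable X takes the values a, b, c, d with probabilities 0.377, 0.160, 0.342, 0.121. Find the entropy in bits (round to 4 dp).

1.8517 bits

H = −Σ pᵢ log₂ pᵢ.
−0.377·log₂(0.377) = 0.5306
−0.160·log₂(0.160) = 0.4230
−0.342·log₂(0.342) = 0.5294
−0.121·log₂(0.121) = 0.3687
Sum ≈ 1.8517 → 1.8517 bits.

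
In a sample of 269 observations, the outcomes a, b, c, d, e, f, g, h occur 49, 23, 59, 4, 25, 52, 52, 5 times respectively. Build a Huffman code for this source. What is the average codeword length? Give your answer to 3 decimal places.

2.740 bits/symbol

Probabilities are the counts divided by 269.
Repeatedly combine the two least-probable nodes; the expected code length is the sum of the merged weights.
merge 4/269 + 5/269 → 9/269
merge 9/269 + 23/269 → 32/269
merge 25/269 + 32/269 → 57/269
merge 49/269 + 52/269 → 101/269
merge 52/269 + 57/269 → 109/269
merge 59/269 + 101/269 → 160/269
merge 109/269 + 160/269 → 1
L = 9/269 + 32/269 + 57/269 + 101/269 + 109/269 + 160/269 + 1 = 737/269 ≈ 2.740 bits/symbol.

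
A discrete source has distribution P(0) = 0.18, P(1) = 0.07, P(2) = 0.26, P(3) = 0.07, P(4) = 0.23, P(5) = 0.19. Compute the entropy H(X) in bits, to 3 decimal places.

H = −Σ pᵢ log₂ pᵢ.
−0.18·log₂(0.18) = 0.4453
−0.07·log₂(0.07) = 0.2686
−0.26·log₂(0.26) = 0.5053
−0.07·log₂(0.07) = 0.2686
−0.23·log₂(0.23) = 0.4877
−0.19·log₂(0.19) = 0.4552
Sum ≈ 2.4306 → 2.431 bits.

2.431 bits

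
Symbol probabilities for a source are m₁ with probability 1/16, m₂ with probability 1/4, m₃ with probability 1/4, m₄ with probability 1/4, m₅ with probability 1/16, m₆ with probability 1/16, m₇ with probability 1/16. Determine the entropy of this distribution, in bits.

Each probability is a power of 1/2, so log₂(1/p) is an integer.
H = Σ p·log₂(1/p) = 1/16·4 + 1/4·2 + 1/4·2 + 1/4·2 + 1/16·4 + 1/16·4 + 1/16·4 = 2.5 bits.

2.5 bits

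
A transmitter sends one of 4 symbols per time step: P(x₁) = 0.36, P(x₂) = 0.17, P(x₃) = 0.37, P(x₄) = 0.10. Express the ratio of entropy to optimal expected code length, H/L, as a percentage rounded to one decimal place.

Entropy H = −Σ p log₂ p ≈ 1.8281 bits.
Huffman merges: 1/10+17/100→27/100; 27/100+9/25→63/100; 37/100+63/100→1. L = 19/10 ≈ 1.9000.
Efficiency = H/L = 1.8281/1.9000 = 96.2%.

96.2%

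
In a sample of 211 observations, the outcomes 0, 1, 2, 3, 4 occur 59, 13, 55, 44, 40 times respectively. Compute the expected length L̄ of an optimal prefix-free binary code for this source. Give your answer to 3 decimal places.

Probabilities are the counts divided by 211.
Repeatedly combine the two least-probable nodes; the expected code length is the sum of the merged weights.
merge 13/211 + 40/211 → 53/211
merge 44/211 + 53/211 → 97/211
merge 55/211 + 59/211 → 114/211
merge 97/211 + 114/211 → 1
L = 53/211 + 97/211 + 114/211 + 1 = 475/211 ≈ 2.251 bits/symbol.

2.251 bits/symbol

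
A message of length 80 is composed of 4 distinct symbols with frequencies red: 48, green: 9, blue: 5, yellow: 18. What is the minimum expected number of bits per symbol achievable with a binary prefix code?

1.575 bits/symbol

Probabilities are the counts divided by 80.
Repeatedly combine the two least-probable nodes; the expected code length is the sum of the merged weights.
merge 1/16 + 9/80 → 7/40
merge 7/40 + 9/40 → 2/5
merge 2/5 + 3/5 → 1
L = 7/40 + 2/5 + 1 = 63/40 = 1.575 bits/symbol.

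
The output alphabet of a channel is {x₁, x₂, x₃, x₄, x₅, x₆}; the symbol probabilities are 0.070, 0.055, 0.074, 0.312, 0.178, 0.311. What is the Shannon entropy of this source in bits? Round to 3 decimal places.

H = −Σ pᵢ log₂ pᵢ.
−0.070·log₂(0.070) = 0.2686
−0.055·log₂(0.055) = 0.2301
−0.074·log₂(0.074) = 0.2780
−0.312·log₂(0.312) = 0.5243
−0.178·log₂(0.178) = 0.4432
−0.311·log₂(0.311) = 0.5240
Sum ≈ 2.2682 → 2.268 bits.

2.268 bits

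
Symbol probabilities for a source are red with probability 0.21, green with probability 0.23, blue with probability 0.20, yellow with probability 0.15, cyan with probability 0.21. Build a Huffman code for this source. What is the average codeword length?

Repeatedly combine the two least-probable nodes; the expected code length is the sum of the merged weights.
merge 3/20 + 1/5 → 7/20
merge 21/100 + 21/100 → 21/50
merge 23/100 + 7/20 → 29/50
merge 21/50 + 29/50 → 1
L = 7/20 + 21/50 + 29/50 + 1 = 47/20 = 2.35 bits/symbol.

2.35 bits/symbol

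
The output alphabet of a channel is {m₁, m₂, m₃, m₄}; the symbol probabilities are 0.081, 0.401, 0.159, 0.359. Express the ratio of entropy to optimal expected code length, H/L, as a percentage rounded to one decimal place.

96.5%

Entropy H = −Σ p log₂ p ≈ 1.7747 bits.
Huffman merges: 81/1000+159/1000→6/25; 6/25+359/1000→599/1000; 401/1000+599/1000→1. L = 1839/1000 ≈ 1.8390.
Efficiency = H/L = 1.7747/1.8390 = 96.5%.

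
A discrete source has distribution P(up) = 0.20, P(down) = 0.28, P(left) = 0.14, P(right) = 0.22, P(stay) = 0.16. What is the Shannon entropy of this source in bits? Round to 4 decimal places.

2.2793 bits

H = −Σ pᵢ log₂ pᵢ.
−0.20·log₂(0.20) = 0.4644
−0.28·log₂(0.28) = 0.5142
−0.14·log₂(0.14) = 0.3971
−0.22·log₂(0.22) = 0.4806
−0.16·log₂(0.16) = 0.4230
Sum ≈ 2.2793 → 2.2793 bits.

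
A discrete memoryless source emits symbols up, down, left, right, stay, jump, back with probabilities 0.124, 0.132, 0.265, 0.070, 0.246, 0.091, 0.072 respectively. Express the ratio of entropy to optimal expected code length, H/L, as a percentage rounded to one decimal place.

Entropy H = −Σ p log₂ p ≈ 2.6210 bits.
Huffman merges: 7/100+9/125→71/500; 91/1000+31/250→43/200; 33/250+71/500→137/500; 43/200+123/500→461/1000; 53/200+137/500→539/1000; 461/1000+539/1000→1. L = 2631/1000 ≈ 2.6310.
Efficiency = H/L = 2.6210/2.6310 = 99.6%.

99.6%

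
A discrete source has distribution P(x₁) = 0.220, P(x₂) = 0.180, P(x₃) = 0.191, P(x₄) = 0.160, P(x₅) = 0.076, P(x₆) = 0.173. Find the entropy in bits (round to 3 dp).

H = −Σ pᵢ log₂ pᵢ.
−0.220·log₂(0.220) = 0.4806
−0.180·log₂(0.180) = 0.4453
−0.191·log₂(0.191) = 0.4562
−0.160·log₂(0.160) = 0.4230
−0.076·log₂(0.076) = 0.2826
−0.173·log₂(0.173) = 0.4379
Sum ≈ 2.5255 → 2.526 bits.

2.526 bits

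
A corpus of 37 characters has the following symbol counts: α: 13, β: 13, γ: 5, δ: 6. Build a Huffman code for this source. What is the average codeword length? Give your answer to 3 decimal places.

Probabilities are the counts divided by 37.
Repeatedly combine the two least-probable nodes; the expected code length is the sum of the merged weights.
merge 5/37 + 6/37 → 11/37
merge 11/37 + 13/37 → 24/37
merge 13/37 + 24/37 → 1
L = 11/37 + 24/37 + 1 = 72/37 ≈ 1.946 bits/symbol.

1.946 bits/symbol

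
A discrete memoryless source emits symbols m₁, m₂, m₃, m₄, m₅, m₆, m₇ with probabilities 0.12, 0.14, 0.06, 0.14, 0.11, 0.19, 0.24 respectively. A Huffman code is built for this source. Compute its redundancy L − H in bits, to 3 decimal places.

Entropy H = −Σ p log₂ p ≈ 2.7045 bits.
Huffman merges: 3/50+11/100→17/100; 3/25+7/50→13/50; 7/50+17/100→31/100; 19/100+6/25→43/100; 13/50+31/100→57/100; 43/100+57/100→1. L = 137/50 ≈ 2.7400.
L − H = 2.7400 − 2.7045 = 0.036 bits.

0.036 bits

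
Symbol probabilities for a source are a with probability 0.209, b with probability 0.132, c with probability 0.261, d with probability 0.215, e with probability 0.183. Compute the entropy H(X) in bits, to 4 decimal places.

H = −Σ pᵢ log₂ pᵢ.
−0.209·log₂(0.209) = 0.4720
−0.132·log₂(0.132) = 0.3856
−0.261·log₂(0.261) = 0.5058
−0.215·log₂(0.215) = 0.4768
−0.183·log₂(0.183) = 0.4484
Sum ≈ 2.2886 → 2.2886 bits.

2.2886 bits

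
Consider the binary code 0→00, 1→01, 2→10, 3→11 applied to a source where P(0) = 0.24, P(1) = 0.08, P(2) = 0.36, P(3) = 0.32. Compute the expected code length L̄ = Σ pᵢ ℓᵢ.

L̄ = Σ pᵢ·ℓᵢ = 0.24·2 + 0.08·2 + 0.36·2 + 0.32·2 = 2 bits/symbol.

2 bits/symbol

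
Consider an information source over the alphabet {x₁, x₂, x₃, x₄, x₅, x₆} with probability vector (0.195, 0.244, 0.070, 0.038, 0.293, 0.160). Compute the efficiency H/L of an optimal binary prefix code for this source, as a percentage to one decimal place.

98.7%

Entropy H = −Σ p log₂ p ≈ 2.3462 bits.
Huffman merges: 19/500+7/100→27/250; 27/250+4/25→67/250; 39/200+61/250→439/1000; 67/250+293/1000→561/1000; 439/1000+561/1000→1. L = 297/125 ≈ 2.3760.
Efficiency = H/L = 2.3462/2.3760 = 98.7%.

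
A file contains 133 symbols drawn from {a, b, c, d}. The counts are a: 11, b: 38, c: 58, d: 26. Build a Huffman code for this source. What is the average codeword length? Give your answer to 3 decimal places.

1.842 bits/symbol

Probabilities are the counts divided by 133.
Repeatedly combine the two least-probable nodes; the expected code length is the sum of the merged weights.
merge 11/133 + 26/133 → 37/133
merge 37/133 + 2/7 → 75/133
merge 58/133 + 75/133 → 1
L = 37/133 + 75/133 + 1 = 35/19 ≈ 1.842 bits/symbol.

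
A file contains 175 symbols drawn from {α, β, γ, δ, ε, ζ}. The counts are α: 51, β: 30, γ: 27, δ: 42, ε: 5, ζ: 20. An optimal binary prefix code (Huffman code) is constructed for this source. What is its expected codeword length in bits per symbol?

Probabilities are the counts divided by 175.
Repeatedly combine the two least-probable nodes; the expected code length is the sum of the merged weights.
merge 1/35 + 4/35 → 1/7
merge 1/7 + 27/175 → 52/175
merge 6/35 + 6/25 → 72/175
merge 51/175 + 52/175 → 103/175
merge 72/175 + 103/175 → 1
L = 1/7 + 52/175 + 72/175 + 103/175 + 1 = 61/25 = 2.44 bits/symbol.

2.44 bits/symbol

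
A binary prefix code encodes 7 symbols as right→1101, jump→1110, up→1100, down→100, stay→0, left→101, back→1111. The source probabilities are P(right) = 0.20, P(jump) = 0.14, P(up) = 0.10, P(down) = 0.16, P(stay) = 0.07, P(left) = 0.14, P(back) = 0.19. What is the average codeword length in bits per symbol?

3.49 bits/symbol

L̄ = Σ pᵢ·ℓᵢ = 0.20·4 + 0.14·4 + 0.10·4 + 0.16·3 + 0.07·1 + 0.14·3 + 0.19·4 = 3.49 bits/symbol.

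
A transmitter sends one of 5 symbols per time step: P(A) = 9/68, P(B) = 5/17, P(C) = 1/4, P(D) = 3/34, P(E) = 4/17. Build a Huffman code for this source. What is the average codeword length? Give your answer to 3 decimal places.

2.221 bits/symbol

Repeatedly combine the two least-probable nodes; the expected code length is the sum of the merged weights.
merge 3/34 + 9/68 → 15/68
merge 15/68 + 4/17 → 31/68
merge 1/4 + 5/17 → 37/68
merge 31/68 + 37/68 → 1
L = 15/68 + 31/68 + 37/68 + 1 = 151/68 ≈ 2.221 bits/symbol.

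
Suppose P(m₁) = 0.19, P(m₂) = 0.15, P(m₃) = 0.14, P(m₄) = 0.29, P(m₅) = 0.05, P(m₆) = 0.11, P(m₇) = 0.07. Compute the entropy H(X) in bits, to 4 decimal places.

2.6157 bits

H = −Σ pᵢ log₂ pᵢ.
−0.19·log₂(0.19) = 0.4552
−0.15·log₂(0.15) = 0.4105
−0.14·log₂(0.14) = 0.3971
−0.29·log₂(0.29) = 0.5179
−0.05·log₂(0.05) = 0.2161
−0.11·log₂(0.11) = 0.3503
−0.07·log₂(0.07) = 0.2686
Sum ≈ 2.6157 → 2.6157 bits.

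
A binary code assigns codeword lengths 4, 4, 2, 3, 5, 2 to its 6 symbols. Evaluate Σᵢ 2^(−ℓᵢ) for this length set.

With common denominator 2^5 = 32: Σ 2^(−ℓᵢ) = 2/32 + 2/32 + 8/32 + 4/32 + 1/32 + 8/32 = 25/32 = 0.78125.

0.78125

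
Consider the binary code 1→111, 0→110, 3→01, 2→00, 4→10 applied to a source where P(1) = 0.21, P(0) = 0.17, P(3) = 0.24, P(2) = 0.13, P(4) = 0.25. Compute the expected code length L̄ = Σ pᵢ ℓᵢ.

2.38 bits/symbol

L̄ = Σ pᵢ·ℓᵢ = 0.21·3 + 0.17·3 + 0.24·2 + 0.13·2 + 0.25·2 = 2.38 bits/symbol.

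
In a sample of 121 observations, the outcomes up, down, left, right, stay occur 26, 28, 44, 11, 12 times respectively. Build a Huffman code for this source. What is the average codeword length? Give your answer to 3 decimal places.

Probabilities are the counts divided by 121.
Repeatedly combine the two least-probable nodes; the expected code length is the sum of the merged weights.
merge 1/11 + 12/121 → 23/121
merge 23/121 + 26/121 → 49/121
merge 28/121 + 4/11 → 72/121
merge 49/121 + 72/121 → 1
L = 23/121 + 49/121 + 72/121 + 1 = 265/121 ≈ 2.190 bits/symbol.

2.190 bits/symbol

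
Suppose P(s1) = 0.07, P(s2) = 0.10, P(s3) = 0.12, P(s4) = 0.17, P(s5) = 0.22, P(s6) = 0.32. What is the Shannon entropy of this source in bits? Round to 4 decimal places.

2.4090 bits

H = −Σ pᵢ log₂ pᵢ.
−0.07·log₂(0.07) = 0.2686
−0.10·log₂(0.10) = 0.3322
−0.12·log₂(0.12) = 0.3671
−0.17·log₂(0.17) = 0.4346
−0.22·log₂(0.22) = 0.4806
−0.32·log₂(0.32) = 0.5260
Sum ≈ 2.4090 → 2.4090 bits.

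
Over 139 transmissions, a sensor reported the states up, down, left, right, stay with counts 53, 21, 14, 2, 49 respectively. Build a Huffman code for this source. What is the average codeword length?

Probabilities are the counts divided by 139.
Repeatedly combine the two least-probable nodes; the expected code length is the sum of the merged weights.
merge 2/139 + 14/139 → 16/139
merge 16/139 + 21/139 → 37/139
merge 37/139 + 49/139 → 86/139
merge 53/139 + 86/139 → 1
L = 16/139 + 37/139 + 86/139 + 1 = 2 bits/symbol.

2 bits/symbol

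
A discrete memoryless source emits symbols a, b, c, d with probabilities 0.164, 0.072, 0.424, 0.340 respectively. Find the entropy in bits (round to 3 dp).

1.755 bits

H = −Σ pᵢ log₂ pᵢ.
−0.164·log₂(0.164) = 0.4278
−0.072·log₂(0.072) = 0.2733
−0.424·log₂(0.424) = 0.5249
−0.340·log₂(0.340) = 0.5292
Sum ≈ 1.7551 → 1.755 bits.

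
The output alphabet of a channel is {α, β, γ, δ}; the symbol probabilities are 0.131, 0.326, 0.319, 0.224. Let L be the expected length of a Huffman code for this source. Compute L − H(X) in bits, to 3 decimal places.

0.079 bits

Entropy H = −Σ p log₂ p ≈ 1.9206 bits.
Huffman merges: 131/1000+28/125→71/200; 319/1000+163/500→129/200; 71/200+129/200→1. L = 2 ≈ 2.0000.
L − H = 2.0000 − 1.9206 = 0.079 bits.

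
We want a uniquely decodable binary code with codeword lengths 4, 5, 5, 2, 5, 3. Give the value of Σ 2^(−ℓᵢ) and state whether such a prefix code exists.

With common denominator 2^5 = 32: Σ 2^(−ℓᵢ) = 2/32 + 1/32 + 1/32 + 8/32 + 1/32 + 4/32 = 17/32 = 0.53125.
Kraft's inequality requires Σ ≤ 1; here Σ = 0.53125 ≤ 1, so such a prefix code exists.

0.53125; yes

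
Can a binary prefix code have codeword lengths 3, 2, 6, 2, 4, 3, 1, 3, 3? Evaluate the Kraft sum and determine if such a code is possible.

1.578125; no

With common denominator 2^6 = 64: Σ 2^(−ℓᵢ) = 8/64 + 16/64 + 1/64 + 16/64 + 4/64 + 8/64 + 32/64 + 8/64 + 8/64 = 101/64 = 1.578125.
Kraft's inequality requires Σ ≤ 1; here Σ = 1.578125 > 1, so no such prefix code exists.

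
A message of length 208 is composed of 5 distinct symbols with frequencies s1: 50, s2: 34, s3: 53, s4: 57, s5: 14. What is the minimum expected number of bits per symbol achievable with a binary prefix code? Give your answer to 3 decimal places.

Probabilities are the counts divided by 208.
Repeatedly combine the two least-probable nodes; the expected code length is the sum of the merged weights.
merge 7/104 + 17/104 → 3/13
merge 3/13 + 25/104 → 49/104
merge 53/208 + 57/208 → 55/104
merge 49/104 + 55/104 → 1
L = 3/13 + 49/104 + 55/104 + 1 = 29/13 ≈ 2.231 bits/symbol.

2.231 bits/symbol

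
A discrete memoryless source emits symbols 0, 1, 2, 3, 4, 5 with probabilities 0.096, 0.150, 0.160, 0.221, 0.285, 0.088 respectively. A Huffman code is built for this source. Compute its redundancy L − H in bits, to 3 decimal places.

Entropy H = −Σ p log₂ p ≈ 2.4641 bits.
Huffman merges: 11/125+12/125→23/125; 3/20+4/25→31/100; 23/125+221/1000→81/200; 57/200+31/100→119/200; 81/200+119/200→1. L = 1247/500 ≈ 2.4940.
L − H = 2.4940 − 2.4641 = 0.030 bits.

0.030 bits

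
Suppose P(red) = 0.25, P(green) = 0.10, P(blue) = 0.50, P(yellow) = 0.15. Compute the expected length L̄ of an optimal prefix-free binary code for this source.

Repeatedly combine the two least-probable nodes; the expected code length is the sum of the merged weights.
merge 1/10 + 3/20 → 1/4
merge 1/4 + 1/4 → 1/2
merge 1/2 + 1/2 → 1
L = 1/4 + 1/2 + 1 = 7/4 = 1.75 bits/symbol.

1.75 bits/symbol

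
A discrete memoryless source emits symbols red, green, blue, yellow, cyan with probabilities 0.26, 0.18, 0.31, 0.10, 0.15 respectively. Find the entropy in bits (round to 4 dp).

H = −Σ pᵢ log₂ pᵢ.
−0.26·log₂(0.26) = 0.5053
−0.18·log₂(0.18) = 0.4453
−0.31·log₂(0.31) = 0.5238
−0.10·log₂(0.10) = 0.3322
−0.15·log₂(0.15) = 0.4105
Sum ≈ 2.2171 → 2.2171 bits.

2.2171 bits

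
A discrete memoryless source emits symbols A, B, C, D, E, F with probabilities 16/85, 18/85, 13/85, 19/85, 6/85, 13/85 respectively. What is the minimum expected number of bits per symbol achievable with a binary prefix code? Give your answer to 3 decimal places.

2.565 bits/symbol

Repeatedly combine the two least-probable nodes; the expected code length is the sum of the merged weights.
merge 6/85 + 13/85 → 19/85
merge 13/85 + 16/85 → 29/85
merge 18/85 + 19/85 → 37/85
merge 19/85 + 29/85 → 48/85
merge 37/85 + 48/85 → 1
L = 19/85 + 29/85 + 37/85 + 48/85 + 1 = 218/85 ≈ 2.565 bits/symbol.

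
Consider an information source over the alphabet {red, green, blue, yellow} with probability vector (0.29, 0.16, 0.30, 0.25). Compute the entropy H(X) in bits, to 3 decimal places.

H = −Σ pᵢ log₂ pᵢ.
−0.29·log₂(0.29) = 0.5179
−0.16·log₂(0.16) = 0.4230
−0.30·log₂(0.30) = 0.5211
−0.25·log₂(0.25) = 0.5000
Sum ≈ 1.9620 → 1.962 bits.

1.962 bits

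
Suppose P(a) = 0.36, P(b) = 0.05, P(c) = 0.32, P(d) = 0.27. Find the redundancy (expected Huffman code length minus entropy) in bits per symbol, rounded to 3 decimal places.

Entropy H = −Σ p log₂ p ≈ 1.7828 bits.
Huffman merges: 1/20+27/100→8/25; 8/25+8/25→16/25; 9/25+16/25→1. L = 49/25 ≈ 1.9600.
L − H = 1.9600 − 1.7828 = 0.177 bits.

0.177 bits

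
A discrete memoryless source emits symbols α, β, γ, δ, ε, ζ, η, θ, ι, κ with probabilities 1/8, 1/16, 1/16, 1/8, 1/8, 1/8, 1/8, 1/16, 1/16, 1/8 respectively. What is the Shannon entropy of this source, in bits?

Each probability is a power of 1/2, so log₂(1/p) is an integer.
H = Σ p·log₂(1/p) = 1/8·3 + 1/16·4 + 1/16·4 + 1/8·3 + 1/8·3 + 1/8·3 + 1/8·3 + 1/16·4 + 1/16·4 + 1/8·3 = 3.25 bits.

3.25 bits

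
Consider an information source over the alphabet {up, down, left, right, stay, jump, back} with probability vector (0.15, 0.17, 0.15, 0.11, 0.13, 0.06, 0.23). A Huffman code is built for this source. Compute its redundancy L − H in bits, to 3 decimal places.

0.050 bits

Entropy H = −Σ p log₂ p ≈ 2.7198 bits.
Huffman merges: 3/50+11/100→17/100; 13/100+3/20→7/25; 3/20+17/100→8/25; 17/100+23/100→2/5; 7/25+8/25→3/5; 2/5+3/5→1. L = 277/100 ≈ 2.7700.
L − H = 2.7700 − 2.7198 = 0.050 bits.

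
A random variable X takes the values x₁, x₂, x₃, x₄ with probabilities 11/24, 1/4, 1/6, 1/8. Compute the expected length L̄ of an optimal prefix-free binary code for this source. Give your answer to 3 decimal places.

Repeatedly combine the two least-probable nodes; the expected code length is the sum of the merged weights.
merge 1/8 + 1/6 → 7/24
merge 1/4 + 7/24 → 13/24
merge 11/24 + 13/24 → 1
L = 7/24 + 13/24 + 1 = 11/6 ≈ 1.833 bits/symbol.

1.833 bits/symbol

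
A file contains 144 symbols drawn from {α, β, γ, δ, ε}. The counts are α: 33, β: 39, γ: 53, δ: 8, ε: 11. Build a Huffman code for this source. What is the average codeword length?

Probabilities are the counts divided by 144.
Repeatedly combine the two least-probable nodes; the expected code length is the sum of the merged weights.
merge 1/18 + 11/144 → 19/144
merge 19/144 + 11/48 → 13/36
merge 13/48 + 13/36 → 91/144
merge 53/144 + 91/144 → 1
L = 19/144 + 13/36 + 91/144 + 1 = 17/8 = 2.125 bits/symbol.

2.125 bits/symbol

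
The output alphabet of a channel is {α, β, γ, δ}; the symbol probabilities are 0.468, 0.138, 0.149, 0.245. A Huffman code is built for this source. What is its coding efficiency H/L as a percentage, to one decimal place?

Entropy H = −Σ p log₂ p ≈ 1.8133 bits.
Huffman merges: 69/500+149/1000→287/1000; 49/200+287/1000→133/250; 117/250+133/250→1. L = 1819/1000 ≈ 1.8190.
Efficiency = H/L = 1.8133/1.8190 = 99.7%.

99.7%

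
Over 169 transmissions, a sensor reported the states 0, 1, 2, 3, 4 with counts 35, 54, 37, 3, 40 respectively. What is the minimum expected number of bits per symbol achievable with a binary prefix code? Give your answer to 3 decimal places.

Probabilities are the counts divided by 169.
Repeatedly combine the two least-probable nodes; the expected code length is the sum of the merged weights.
merge 3/169 + 35/169 → 38/169
merge 37/169 + 38/169 → 75/169
merge 40/169 + 54/169 → 94/169
merge 75/169 + 94/169 → 1
L = 38/169 + 75/169 + 94/169 + 1 = 376/169 ≈ 2.225 bits/symbol.

2.225 bits/symbol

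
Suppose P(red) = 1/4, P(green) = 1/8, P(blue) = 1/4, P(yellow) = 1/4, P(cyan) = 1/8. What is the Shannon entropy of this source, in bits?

Each probability is a power of 1/2, so log₂(1/p) is an integer.
H = Σ p·log₂(1/p) = 1/4·2 + 1/8·3 + 1/4·2 + 1/4·2 + 1/8·3 = 2.25 bits.

2.25 bits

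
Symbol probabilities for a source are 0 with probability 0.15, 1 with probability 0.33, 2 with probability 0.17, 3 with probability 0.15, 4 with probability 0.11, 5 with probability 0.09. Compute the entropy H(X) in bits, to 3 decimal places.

2.446 bits

H = −Σ pᵢ log₂ pᵢ.
−0.15·log₂(0.15) = 0.4105
−0.33·log₂(0.33) = 0.5278
−0.17·log₂(0.17) = 0.4346
−0.15·log₂(0.15) = 0.4105
−0.11·log₂(0.11) = 0.3503
−0.09·log₂(0.09) = 0.3127
Sum ≈ 2.4464 → 2.446 bits.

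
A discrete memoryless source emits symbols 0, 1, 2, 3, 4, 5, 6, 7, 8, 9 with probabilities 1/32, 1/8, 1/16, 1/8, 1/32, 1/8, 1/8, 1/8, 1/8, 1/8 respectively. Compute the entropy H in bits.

Each probability is a power of 1/2, so log₂(1/p) is an integer.
H = Σ p·log₂(1/p) = 1/32·5 + 1/8·3 + 1/16·4 + 1/8·3 + 1/32·5 + 1/8·3 + 1/8·3 + 1/8·3 + 1/8·3 + 1/8·3 = 3.1875 bits.

3.1875 bits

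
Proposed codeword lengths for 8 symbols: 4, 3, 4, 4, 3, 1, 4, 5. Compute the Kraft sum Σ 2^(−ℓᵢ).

1.03125

With common denominator 2^5 = 32: Σ 2^(−ℓᵢ) = 2/32 + 4/32 + 2/32 + 2/32 + 4/32 + 16/32 + 2/32 + 1/32 = 33/32 = 1.03125.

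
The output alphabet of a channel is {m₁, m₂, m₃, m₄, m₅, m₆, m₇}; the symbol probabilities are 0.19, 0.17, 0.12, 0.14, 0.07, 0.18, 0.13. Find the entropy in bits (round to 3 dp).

H = −Σ pᵢ log₂ pᵢ.
−0.19·log₂(0.19) = 0.4552
−0.17·log₂(0.17) = 0.4346
−0.12·log₂(0.12) = 0.3671
−0.14·log₂(0.14) = 0.3971
−0.07·log₂(0.07) = 0.2686
−0.18·log₂(0.18) = 0.4453
−0.13·log₂(0.13) = 0.3826
Sum ≈ 2.7505 → 2.750 bits.

2.750 bits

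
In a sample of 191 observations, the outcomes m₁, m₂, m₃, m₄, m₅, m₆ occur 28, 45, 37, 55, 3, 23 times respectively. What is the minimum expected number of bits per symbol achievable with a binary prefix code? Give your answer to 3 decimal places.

2.419 bits/symbol

Probabilities are the counts divided by 191.
Repeatedly combine the two least-probable nodes; the expected code length is the sum of the merged weights.
merge 3/191 + 23/191 → 26/191
merge 26/191 + 28/191 → 54/191
merge 37/191 + 45/191 → 82/191
merge 54/191 + 55/191 → 109/191
merge 82/191 + 109/191 → 1
L = 26/191 + 54/191 + 82/191 + 109/191 + 1 = 462/191 ≈ 2.419 bits/symbol.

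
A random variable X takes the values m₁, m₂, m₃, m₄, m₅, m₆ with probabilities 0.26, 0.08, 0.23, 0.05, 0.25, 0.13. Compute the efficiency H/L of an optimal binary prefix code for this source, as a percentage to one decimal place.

99.7%

Entropy H = −Σ p log₂ p ≈ 2.3832 bits.
Huffman merges: 1/20+2/25→13/100; 13/100+13/100→13/50; 23/100+1/4→12/25; 13/50+13/50→13/25; 12/25+13/25→1. L = 239/100 ≈ 2.3900.
Efficiency = H/L = 2.3832/2.3900 = 99.7%.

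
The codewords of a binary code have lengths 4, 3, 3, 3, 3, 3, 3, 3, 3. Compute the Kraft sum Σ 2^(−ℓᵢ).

1.0625

With common denominator 2^4 = 16: Σ 2^(−ℓᵢ) = 1/16 + 2/16 + 2/16 + 2/16 + 2/16 + 2/16 + 2/16 + 2/16 + 2/16 = 17/16 = 1.0625.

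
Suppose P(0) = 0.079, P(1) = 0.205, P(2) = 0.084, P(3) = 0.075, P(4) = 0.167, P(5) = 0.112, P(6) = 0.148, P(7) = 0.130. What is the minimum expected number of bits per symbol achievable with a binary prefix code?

Repeatedly combine the two least-probable nodes; the expected code length is the sum of the merged weights.
merge 3/40 + 79/1000 → 77/500
merge 21/250 + 14/125 → 49/250
merge 13/100 + 37/250 → 139/500
merge 77/500 + 167/1000 → 321/1000
merge 49/250 + 41/200 → 401/1000
merge 139/500 + 321/1000 → 599/1000
merge 401/1000 + 599/1000 → 1
L = 77/500 + 49/250 + 139/500 + 321/1000 + 401/1000 + 599/1000 + 1 = 2949/1000 = 2.949 bits/symbol.

2.949 bits/symbol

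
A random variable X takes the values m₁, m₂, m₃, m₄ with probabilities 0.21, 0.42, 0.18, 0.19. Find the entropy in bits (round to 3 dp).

H = −Σ pᵢ log₂ pᵢ.
−0.21·log₂(0.21) = 0.4728
−0.42·log₂(0.42) = 0.5256
−0.18·log₂(0.18) = 0.4453
−0.19·log₂(0.19) = 0.4552
Sum ≈ 1.8990 → 1.899 bits.

1.899 bits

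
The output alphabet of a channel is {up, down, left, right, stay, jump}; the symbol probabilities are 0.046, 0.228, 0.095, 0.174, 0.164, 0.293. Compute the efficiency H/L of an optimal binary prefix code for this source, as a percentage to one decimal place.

98.1%

Entropy H = −Σ p log₂ p ≈ 2.3989 bits.
Huffman merges: 23/500+19/200→141/1000; 141/1000+41/250→61/200; 87/500+57/250→201/500; 293/1000+61/200→299/500; 201/500+299/500→1. L = 1223/500 ≈ 2.4460.
Efficiency = H/L = 2.3989/2.4460 = 98.1%.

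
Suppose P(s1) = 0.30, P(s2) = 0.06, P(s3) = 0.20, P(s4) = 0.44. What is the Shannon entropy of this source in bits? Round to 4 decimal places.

H = −Σ pᵢ log₂ pᵢ.
−0.30·log₂(0.30) = 0.5211
−0.06·log₂(0.06) = 0.2435
−0.20·log₂(0.20) = 0.4644
−0.44·log₂(0.44) = 0.5211
Sum ≈ 1.7502 → 1.7502 bits.

1.7502 bits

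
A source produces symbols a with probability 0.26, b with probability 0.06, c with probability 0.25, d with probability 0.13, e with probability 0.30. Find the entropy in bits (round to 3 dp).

H = −Σ pᵢ log₂ pᵢ.
−0.26·log₂(0.26) = 0.5053
−0.06·log₂(0.06) = 0.2435
−0.25·log₂(0.25) = 0.5000
−0.13·log₂(0.13) = 0.3826
−0.30·log₂(0.30) = 0.5211
Sum ≈ 2.1526 → 2.153 bits.

2.153 bits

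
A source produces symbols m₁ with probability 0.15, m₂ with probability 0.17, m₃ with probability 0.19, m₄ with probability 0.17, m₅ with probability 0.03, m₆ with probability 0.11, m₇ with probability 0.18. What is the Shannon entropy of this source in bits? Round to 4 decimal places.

H = −Σ pᵢ log₂ pᵢ.
−0.15·log₂(0.15) = 0.4105
−0.17·log₂(0.17) = 0.4346
−0.19·log₂(0.19) = 0.4552
−0.17·log₂(0.17) = 0.4346
−0.03·log₂(0.03) = 0.1518
−0.11·log₂(0.11) = 0.3503
−0.18·log₂(0.18) = 0.4453
Sum ≈ 2.6823 → 2.6823 bits.

2.6823 bits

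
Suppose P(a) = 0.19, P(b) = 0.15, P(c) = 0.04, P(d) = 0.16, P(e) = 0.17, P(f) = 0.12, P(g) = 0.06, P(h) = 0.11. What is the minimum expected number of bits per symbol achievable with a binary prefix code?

Repeatedly combine the two least-probable nodes; the expected code length is the sum of the merged weights.
merge 1/25 + 3/50 → 1/10
merge 1/10 + 11/100 → 21/100
merge 3/25 + 3/20 → 27/100
merge 4/25 + 17/100 → 33/100
merge 19/100 + 21/100 → 2/5
merge 27/100 + 33/100 → 3/5
merge 2/5 + 3/5 → 1
L = 1/10 + 21/100 + 27/100 + 33/100 + 2/5 + 3/5 + 1 = 291/100 = 2.91 bits/symbol.

2.91 bits/symbol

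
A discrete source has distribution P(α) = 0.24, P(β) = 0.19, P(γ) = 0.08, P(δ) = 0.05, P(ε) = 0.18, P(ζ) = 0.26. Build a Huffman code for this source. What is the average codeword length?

2.44 bits/symbol

Repeatedly combine the two least-probable nodes; the expected code length is the sum of the merged weights.
merge 1/20 + 2/25 → 13/100
merge 13/100 + 9/50 → 31/100
merge 19/100 + 6/25 → 43/100
merge 13/50 + 31/100 → 57/100
merge 43/100 + 57/100 → 1
L = 13/100 + 31/100 + 43/100 + 57/100 + 1 = 61/25 = 2.44 bits/symbol.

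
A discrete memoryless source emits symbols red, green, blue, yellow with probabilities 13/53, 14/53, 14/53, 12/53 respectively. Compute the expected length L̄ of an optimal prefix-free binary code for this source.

2 bits/symbol

Repeatedly combine the two least-probable nodes; the expected code length is the sum of the merged weights.
merge 12/53 + 13/53 → 25/53
merge 14/53 + 14/53 → 28/53
merge 25/53 + 28/53 → 1
L = 25/53 + 28/53 + 1 = 2 bits/symbol.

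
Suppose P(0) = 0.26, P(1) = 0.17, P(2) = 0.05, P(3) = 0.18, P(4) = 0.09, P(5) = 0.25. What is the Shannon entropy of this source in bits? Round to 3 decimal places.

H = −Σ pᵢ log₂ pᵢ.
−0.26·log₂(0.26) = 0.5053
−0.17·log₂(0.17) = 0.4346
−0.05·log₂(0.05) = 0.2161
−0.18·log₂(0.18) = 0.4453
−0.09·log₂(0.09) = 0.3127
−0.25·log₂(0.25) = 0.5000
Sum ≈ 2.4139 → 2.414 bits.

2.414 bits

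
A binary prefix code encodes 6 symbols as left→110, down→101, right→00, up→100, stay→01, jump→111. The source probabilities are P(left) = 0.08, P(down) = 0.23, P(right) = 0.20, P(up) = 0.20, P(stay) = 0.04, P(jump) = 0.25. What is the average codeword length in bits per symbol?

L̄ = Σ pᵢ·ℓᵢ = 0.08·3 + 0.23·3 + 0.20·2 + 0.20·3 + 0.04·2 + 0.25·3 = 2.76 bits/symbol.

2.76 bits/symbol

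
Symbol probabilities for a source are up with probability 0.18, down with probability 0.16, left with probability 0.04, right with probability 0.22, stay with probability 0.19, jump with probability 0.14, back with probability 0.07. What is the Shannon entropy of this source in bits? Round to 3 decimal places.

H = −Σ pᵢ log₂ pᵢ.
−0.18·log₂(0.18) = 0.4453
−0.16·log₂(0.16) = 0.4230
−0.04·log₂(0.04) = 0.1858
−0.22·log₂(0.22) = 0.4806
−0.19·log₂(0.19) = 0.4552
−0.14·log₂(0.14) = 0.3971
−0.07·log₂(0.07) = 0.2686
Sum ≈ 2.6555 → 2.656 bits.

2.656 bits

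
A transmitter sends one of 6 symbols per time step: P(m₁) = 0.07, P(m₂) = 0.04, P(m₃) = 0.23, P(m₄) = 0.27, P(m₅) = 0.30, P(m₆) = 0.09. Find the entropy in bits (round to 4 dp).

2.2857 bits

H = −Σ pᵢ log₂ pᵢ.
−0.07·log₂(0.07) = 0.2686
−0.04·log₂(0.04) = 0.1858
−0.23·log₂(0.23) = 0.4877
−0.27·log₂(0.27) = 0.5100
−0.30·log₂(0.30) = 0.5211
−0.09·log₂(0.09) = 0.3127
Sum ≈ 2.2857 → 2.2857 bits.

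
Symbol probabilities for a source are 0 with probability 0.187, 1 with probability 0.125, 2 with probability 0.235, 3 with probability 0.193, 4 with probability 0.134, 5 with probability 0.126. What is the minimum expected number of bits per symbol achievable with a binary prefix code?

Repeatedly combine the two least-probable nodes; the expected code length is the sum of the merged weights.
merge 1/8 + 63/500 → 251/1000
merge 67/500 + 187/1000 → 321/1000
merge 193/1000 + 47/200 → 107/250
merge 251/1000 + 321/1000 → 143/250
merge 107/250 + 143/250 → 1
L = 251/1000 + 321/1000 + 107/250 + 143/250 + 1 = 643/250 = 2.572 bits/symbol.

2.572 bits/symbol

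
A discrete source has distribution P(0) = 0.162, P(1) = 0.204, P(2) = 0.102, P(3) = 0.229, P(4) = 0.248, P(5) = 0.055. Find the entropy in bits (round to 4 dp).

H = −Σ pᵢ log₂ pᵢ.
−0.162·log₂(0.162) = 0.4254
−0.204·log₂(0.204) = 0.4678
−0.102·log₂(0.102) = 0.3359
−0.229·log₂(0.229) = 0.4870
−0.248·log₂(0.248) = 0.4989
−0.055·log₂(0.055) = 0.2301
Sum ≈ 2.4452 → 2.4452 bits.

2.4452 bits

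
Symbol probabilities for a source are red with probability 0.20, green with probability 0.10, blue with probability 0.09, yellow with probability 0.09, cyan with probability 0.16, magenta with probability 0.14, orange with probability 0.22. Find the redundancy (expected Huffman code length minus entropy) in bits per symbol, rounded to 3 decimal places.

0.037 bits

Entropy H = −Σ p log₂ p ≈ 2.7226 bits.
Huffman merges: 9/100+9/100→9/50; 1/10+7/50→6/25; 4/25+9/50→17/50; 1/5+11/50→21/50; 6/25+17/50→29/50; 21/50+29/50→1. L = 69/25 ≈ 2.7600.
L − H = 2.7600 − 2.7226 = 0.037 bits.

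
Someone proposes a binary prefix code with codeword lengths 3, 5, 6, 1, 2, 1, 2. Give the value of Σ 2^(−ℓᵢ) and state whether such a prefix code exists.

1.671875; no

With common denominator 2^6 = 64: Σ 2^(−ℓᵢ) = 8/64 + 2/64 + 1/64 + 32/64 + 16/64 + 32/64 + 16/64 = 107/64 = 1.671875.
Kraft's inequality requires Σ ≤ 1; here Σ = 1.671875 > 1, so no such prefix code exists.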